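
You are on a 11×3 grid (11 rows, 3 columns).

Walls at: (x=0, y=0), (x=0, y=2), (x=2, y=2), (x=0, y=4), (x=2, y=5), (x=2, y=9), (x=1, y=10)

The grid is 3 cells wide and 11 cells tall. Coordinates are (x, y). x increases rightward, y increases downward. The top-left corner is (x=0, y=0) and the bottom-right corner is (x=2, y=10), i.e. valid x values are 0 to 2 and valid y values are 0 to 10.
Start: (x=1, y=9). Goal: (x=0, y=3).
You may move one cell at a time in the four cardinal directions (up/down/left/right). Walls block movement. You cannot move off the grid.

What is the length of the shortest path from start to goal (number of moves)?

BFS from (x=1, y=9) until reaching (x=0, y=3):
  Distance 0: (x=1, y=9)
  Distance 1: (x=1, y=8), (x=0, y=9)
  Distance 2: (x=1, y=7), (x=0, y=8), (x=2, y=8), (x=0, y=10)
  Distance 3: (x=1, y=6), (x=0, y=7), (x=2, y=7)
  Distance 4: (x=1, y=5), (x=0, y=6), (x=2, y=6)
  Distance 5: (x=1, y=4), (x=0, y=5)
  Distance 6: (x=1, y=3), (x=2, y=4)
  Distance 7: (x=1, y=2), (x=0, y=3), (x=2, y=3)  <- goal reached here
One shortest path (7 moves): (x=1, y=9) -> (x=1, y=8) -> (x=1, y=7) -> (x=1, y=6) -> (x=1, y=5) -> (x=1, y=4) -> (x=1, y=3) -> (x=0, y=3)

Answer: Shortest path length: 7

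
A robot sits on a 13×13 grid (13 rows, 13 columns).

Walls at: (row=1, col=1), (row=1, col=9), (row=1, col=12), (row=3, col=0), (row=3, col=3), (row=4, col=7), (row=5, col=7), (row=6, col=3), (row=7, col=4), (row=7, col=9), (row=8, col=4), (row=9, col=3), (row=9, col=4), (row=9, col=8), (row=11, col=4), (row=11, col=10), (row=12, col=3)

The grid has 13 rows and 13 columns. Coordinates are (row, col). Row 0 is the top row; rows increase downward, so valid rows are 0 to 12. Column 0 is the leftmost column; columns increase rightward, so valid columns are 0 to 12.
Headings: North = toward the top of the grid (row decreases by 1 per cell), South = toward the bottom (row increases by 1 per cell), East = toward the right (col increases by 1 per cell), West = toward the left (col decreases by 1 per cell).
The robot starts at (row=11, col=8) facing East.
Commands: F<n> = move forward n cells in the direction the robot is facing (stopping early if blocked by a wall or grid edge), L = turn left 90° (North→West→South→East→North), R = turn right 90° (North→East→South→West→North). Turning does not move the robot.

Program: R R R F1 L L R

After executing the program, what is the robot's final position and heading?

Start: (row=11, col=8), facing East
  R: turn right, now facing South
  R: turn right, now facing West
  R: turn right, now facing North
  F1: move forward 1, now at (row=10, col=8)
  L: turn left, now facing West
  L: turn left, now facing South
  R: turn right, now facing West
Final: (row=10, col=8), facing West

Answer: Final position: (row=10, col=8), facing West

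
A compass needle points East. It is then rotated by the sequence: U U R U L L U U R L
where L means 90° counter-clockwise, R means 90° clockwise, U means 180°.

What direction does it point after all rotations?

Start: East
  U (U-turn (180°)) -> West
  U (U-turn (180°)) -> East
  R (right (90° clockwise)) -> South
  U (U-turn (180°)) -> North
  L (left (90° counter-clockwise)) -> West
  L (left (90° counter-clockwise)) -> South
  U (U-turn (180°)) -> North
  U (U-turn (180°)) -> South
  R (right (90° clockwise)) -> West
  L (left (90° counter-clockwise)) -> South
Final: South

Answer: Final heading: South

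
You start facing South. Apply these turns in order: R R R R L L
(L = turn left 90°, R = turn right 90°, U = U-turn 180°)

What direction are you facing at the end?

Answer: Final heading: North

Derivation:
Start: South
  R (right (90° clockwise)) -> West
  R (right (90° clockwise)) -> North
  R (right (90° clockwise)) -> East
  R (right (90° clockwise)) -> South
  L (left (90° counter-clockwise)) -> East
  L (left (90° counter-clockwise)) -> North
Final: North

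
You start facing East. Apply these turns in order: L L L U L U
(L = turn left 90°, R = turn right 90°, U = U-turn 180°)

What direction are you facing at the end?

Answer: Final heading: East

Derivation:
Start: East
  L (left (90° counter-clockwise)) -> North
  L (left (90° counter-clockwise)) -> West
  L (left (90° counter-clockwise)) -> South
  U (U-turn (180°)) -> North
  L (left (90° counter-clockwise)) -> West
  U (U-turn (180°)) -> East
Final: East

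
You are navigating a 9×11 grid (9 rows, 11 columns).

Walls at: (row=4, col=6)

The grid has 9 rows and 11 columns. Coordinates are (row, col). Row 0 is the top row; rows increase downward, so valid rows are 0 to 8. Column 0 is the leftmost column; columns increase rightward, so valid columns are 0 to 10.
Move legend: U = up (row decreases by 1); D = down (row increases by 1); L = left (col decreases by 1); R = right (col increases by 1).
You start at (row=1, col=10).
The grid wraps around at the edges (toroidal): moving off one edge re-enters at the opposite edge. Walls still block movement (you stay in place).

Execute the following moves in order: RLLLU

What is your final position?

Answer: Final position: (row=0, col=8)

Derivation:
Start: (row=1, col=10)
  R (right): (row=1, col=10) -> (row=1, col=0)
  L (left): (row=1, col=0) -> (row=1, col=10)
  L (left): (row=1, col=10) -> (row=1, col=9)
  L (left): (row=1, col=9) -> (row=1, col=8)
  U (up): (row=1, col=8) -> (row=0, col=8)
Final: (row=0, col=8)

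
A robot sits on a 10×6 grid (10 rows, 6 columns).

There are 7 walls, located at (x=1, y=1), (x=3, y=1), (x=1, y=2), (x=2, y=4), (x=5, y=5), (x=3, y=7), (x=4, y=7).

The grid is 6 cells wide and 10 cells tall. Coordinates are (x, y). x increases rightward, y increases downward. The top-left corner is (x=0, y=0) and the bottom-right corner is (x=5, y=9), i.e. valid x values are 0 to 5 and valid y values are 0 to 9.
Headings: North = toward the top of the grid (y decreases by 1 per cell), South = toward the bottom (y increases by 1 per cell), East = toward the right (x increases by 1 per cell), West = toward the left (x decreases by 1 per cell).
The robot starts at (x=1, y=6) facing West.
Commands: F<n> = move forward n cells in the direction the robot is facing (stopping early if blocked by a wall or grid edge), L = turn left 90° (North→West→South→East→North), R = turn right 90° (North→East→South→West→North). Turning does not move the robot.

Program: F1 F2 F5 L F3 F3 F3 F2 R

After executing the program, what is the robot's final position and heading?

Answer: Final position: (x=0, y=9), facing West

Derivation:
Start: (x=1, y=6), facing West
  F1: move forward 1, now at (x=0, y=6)
  F2: move forward 0/2 (blocked), now at (x=0, y=6)
  F5: move forward 0/5 (blocked), now at (x=0, y=6)
  L: turn left, now facing South
  F3: move forward 3, now at (x=0, y=9)
  F3: move forward 0/3 (blocked), now at (x=0, y=9)
  F3: move forward 0/3 (blocked), now at (x=0, y=9)
  F2: move forward 0/2 (blocked), now at (x=0, y=9)
  R: turn right, now facing West
Final: (x=0, y=9), facing West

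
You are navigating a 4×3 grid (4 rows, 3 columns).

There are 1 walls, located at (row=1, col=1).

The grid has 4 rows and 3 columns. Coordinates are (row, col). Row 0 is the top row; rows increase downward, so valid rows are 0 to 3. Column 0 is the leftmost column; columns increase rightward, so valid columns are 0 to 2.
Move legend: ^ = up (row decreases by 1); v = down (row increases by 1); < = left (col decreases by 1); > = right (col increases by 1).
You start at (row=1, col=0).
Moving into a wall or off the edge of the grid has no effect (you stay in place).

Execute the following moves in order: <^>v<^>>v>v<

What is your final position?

Start: (row=1, col=0)
  < (left): blocked, stay at (row=1, col=0)
  ^ (up): (row=1, col=0) -> (row=0, col=0)
  > (right): (row=0, col=0) -> (row=0, col=1)
  v (down): blocked, stay at (row=0, col=1)
  < (left): (row=0, col=1) -> (row=0, col=0)
  ^ (up): blocked, stay at (row=0, col=0)
  > (right): (row=0, col=0) -> (row=0, col=1)
  > (right): (row=0, col=1) -> (row=0, col=2)
  v (down): (row=0, col=2) -> (row=1, col=2)
  > (right): blocked, stay at (row=1, col=2)
  v (down): (row=1, col=2) -> (row=2, col=2)
  < (left): (row=2, col=2) -> (row=2, col=1)
Final: (row=2, col=1)

Answer: Final position: (row=2, col=1)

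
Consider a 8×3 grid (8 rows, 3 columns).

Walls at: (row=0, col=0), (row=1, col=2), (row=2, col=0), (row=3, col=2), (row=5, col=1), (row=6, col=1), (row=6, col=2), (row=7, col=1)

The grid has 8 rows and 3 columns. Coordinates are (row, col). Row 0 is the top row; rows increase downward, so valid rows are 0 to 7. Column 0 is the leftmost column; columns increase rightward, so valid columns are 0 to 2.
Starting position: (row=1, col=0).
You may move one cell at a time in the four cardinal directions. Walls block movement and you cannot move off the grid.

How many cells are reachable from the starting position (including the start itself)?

Answer: Reachable cells: 15

Derivation:
BFS flood-fill from (row=1, col=0):
  Distance 0: (row=1, col=0)
  Distance 1: (row=1, col=1)
  Distance 2: (row=0, col=1), (row=2, col=1)
  Distance 3: (row=0, col=2), (row=2, col=2), (row=3, col=1)
  Distance 4: (row=3, col=0), (row=4, col=1)
  Distance 5: (row=4, col=0), (row=4, col=2)
  Distance 6: (row=5, col=0), (row=5, col=2)
  Distance 7: (row=6, col=0)
  Distance 8: (row=7, col=0)
Total reachable: 15 (grid has 16 open cells total)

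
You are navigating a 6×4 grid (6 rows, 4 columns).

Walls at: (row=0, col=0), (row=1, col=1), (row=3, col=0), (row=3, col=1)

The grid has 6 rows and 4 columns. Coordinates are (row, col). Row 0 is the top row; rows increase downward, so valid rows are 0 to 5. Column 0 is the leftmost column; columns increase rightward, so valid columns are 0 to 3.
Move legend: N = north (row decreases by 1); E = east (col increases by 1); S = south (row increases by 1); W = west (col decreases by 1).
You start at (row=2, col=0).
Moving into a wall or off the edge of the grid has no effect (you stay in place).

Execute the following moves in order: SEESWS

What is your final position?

Answer: Final position: (row=4, col=2)

Derivation:
Start: (row=2, col=0)
  S (south): blocked, stay at (row=2, col=0)
  E (east): (row=2, col=0) -> (row=2, col=1)
  E (east): (row=2, col=1) -> (row=2, col=2)
  S (south): (row=2, col=2) -> (row=3, col=2)
  W (west): blocked, stay at (row=3, col=2)
  S (south): (row=3, col=2) -> (row=4, col=2)
Final: (row=4, col=2)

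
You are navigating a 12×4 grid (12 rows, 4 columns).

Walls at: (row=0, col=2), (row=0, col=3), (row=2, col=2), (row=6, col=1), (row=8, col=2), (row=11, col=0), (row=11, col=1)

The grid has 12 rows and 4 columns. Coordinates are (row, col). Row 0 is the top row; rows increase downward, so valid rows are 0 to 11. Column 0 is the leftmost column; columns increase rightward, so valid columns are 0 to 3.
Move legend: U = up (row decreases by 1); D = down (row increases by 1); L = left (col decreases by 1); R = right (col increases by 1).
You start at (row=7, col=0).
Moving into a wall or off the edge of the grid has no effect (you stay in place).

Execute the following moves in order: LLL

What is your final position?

Answer: Final position: (row=7, col=0)

Derivation:
Start: (row=7, col=0)
  [×3]L (left): blocked, stay at (row=7, col=0)
Final: (row=7, col=0)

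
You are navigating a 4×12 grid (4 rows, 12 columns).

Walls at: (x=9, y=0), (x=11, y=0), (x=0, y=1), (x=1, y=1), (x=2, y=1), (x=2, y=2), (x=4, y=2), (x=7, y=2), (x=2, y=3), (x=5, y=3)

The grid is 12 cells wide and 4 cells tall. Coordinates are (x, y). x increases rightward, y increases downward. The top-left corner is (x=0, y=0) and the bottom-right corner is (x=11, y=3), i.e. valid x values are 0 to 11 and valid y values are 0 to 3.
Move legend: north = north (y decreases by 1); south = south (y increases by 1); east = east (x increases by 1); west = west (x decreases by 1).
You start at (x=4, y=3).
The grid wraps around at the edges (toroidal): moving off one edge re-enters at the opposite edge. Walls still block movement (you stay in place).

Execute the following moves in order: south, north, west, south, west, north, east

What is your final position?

Start: (x=4, y=3)
  south (south): (x=4, y=3) -> (x=4, y=0)
  north (north): (x=4, y=0) -> (x=4, y=3)
  west (west): (x=4, y=3) -> (x=3, y=3)
  south (south): (x=3, y=3) -> (x=3, y=0)
  west (west): (x=3, y=0) -> (x=2, y=0)
  north (north): blocked, stay at (x=2, y=0)
  east (east): (x=2, y=0) -> (x=3, y=0)
Final: (x=3, y=0)

Answer: Final position: (x=3, y=0)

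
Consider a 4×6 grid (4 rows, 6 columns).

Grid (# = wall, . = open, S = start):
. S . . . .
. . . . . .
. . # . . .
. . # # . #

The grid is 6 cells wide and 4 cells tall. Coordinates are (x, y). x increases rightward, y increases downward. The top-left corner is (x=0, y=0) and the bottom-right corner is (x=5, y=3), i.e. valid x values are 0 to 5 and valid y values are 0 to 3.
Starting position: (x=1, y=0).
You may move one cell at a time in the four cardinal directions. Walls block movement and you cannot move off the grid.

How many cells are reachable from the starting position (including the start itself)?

BFS flood-fill from (x=1, y=0):
  Distance 0: (x=1, y=0)
  Distance 1: (x=0, y=0), (x=2, y=0), (x=1, y=1)
  Distance 2: (x=3, y=0), (x=0, y=1), (x=2, y=1), (x=1, y=2)
  Distance 3: (x=4, y=0), (x=3, y=1), (x=0, y=2), (x=1, y=3)
  Distance 4: (x=5, y=0), (x=4, y=1), (x=3, y=2), (x=0, y=3)
  Distance 5: (x=5, y=1), (x=4, y=2)
  Distance 6: (x=5, y=2), (x=4, y=3)
Total reachable: 20 (grid has 20 open cells total)

Answer: Reachable cells: 20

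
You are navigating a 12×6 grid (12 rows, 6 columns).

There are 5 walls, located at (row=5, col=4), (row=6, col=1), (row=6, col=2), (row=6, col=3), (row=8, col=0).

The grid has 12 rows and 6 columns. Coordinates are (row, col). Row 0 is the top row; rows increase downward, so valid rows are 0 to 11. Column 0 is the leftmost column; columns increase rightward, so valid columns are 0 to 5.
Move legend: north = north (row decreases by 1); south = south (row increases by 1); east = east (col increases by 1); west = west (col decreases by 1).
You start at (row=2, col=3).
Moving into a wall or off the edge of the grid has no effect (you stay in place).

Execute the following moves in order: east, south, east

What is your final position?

Answer: Final position: (row=3, col=5)

Derivation:
Start: (row=2, col=3)
  east (east): (row=2, col=3) -> (row=2, col=4)
  south (south): (row=2, col=4) -> (row=3, col=4)
  east (east): (row=3, col=4) -> (row=3, col=5)
Final: (row=3, col=5)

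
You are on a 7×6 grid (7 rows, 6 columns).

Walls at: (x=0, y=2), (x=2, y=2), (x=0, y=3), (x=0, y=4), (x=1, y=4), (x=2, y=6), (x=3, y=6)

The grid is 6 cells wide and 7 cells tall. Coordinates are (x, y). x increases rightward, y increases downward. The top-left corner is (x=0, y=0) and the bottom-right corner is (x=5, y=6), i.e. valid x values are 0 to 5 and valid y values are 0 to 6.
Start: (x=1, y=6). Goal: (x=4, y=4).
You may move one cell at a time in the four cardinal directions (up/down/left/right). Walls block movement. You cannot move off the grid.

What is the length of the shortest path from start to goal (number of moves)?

Answer: Shortest path length: 5

Derivation:
BFS from (x=1, y=6) until reaching (x=4, y=4):
  Distance 0: (x=1, y=6)
  Distance 1: (x=1, y=5), (x=0, y=6)
  Distance 2: (x=0, y=5), (x=2, y=5)
  Distance 3: (x=2, y=4), (x=3, y=5)
  Distance 4: (x=2, y=3), (x=3, y=4), (x=4, y=5)
  Distance 5: (x=1, y=3), (x=3, y=3), (x=4, y=4), (x=5, y=5), (x=4, y=6)  <- goal reached here
One shortest path (5 moves): (x=1, y=6) -> (x=1, y=5) -> (x=2, y=5) -> (x=3, y=5) -> (x=4, y=5) -> (x=4, y=4)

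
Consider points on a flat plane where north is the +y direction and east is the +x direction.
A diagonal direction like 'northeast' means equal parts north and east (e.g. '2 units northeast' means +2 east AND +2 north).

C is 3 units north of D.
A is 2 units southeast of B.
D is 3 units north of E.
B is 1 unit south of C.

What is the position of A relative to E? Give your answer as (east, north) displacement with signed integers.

Place E at the origin (east=0, north=0).
  D is 3 units north of E: delta (east=+0, north=+3); D at (east=0, north=3).
  C is 3 units north of D: delta (east=+0, north=+3); C at (east=0, north=6).
  B is 1 unit south of C: delta (east=+0, north=-1); B at (east=0, north=5).
  A is 2 units southeast of B: delta (east=+2, north=-2); A at (east=2, north=3).
Therefore A relative to E: (east=2, north=3).

Answer: A is at (east=2, north=3) relative to E.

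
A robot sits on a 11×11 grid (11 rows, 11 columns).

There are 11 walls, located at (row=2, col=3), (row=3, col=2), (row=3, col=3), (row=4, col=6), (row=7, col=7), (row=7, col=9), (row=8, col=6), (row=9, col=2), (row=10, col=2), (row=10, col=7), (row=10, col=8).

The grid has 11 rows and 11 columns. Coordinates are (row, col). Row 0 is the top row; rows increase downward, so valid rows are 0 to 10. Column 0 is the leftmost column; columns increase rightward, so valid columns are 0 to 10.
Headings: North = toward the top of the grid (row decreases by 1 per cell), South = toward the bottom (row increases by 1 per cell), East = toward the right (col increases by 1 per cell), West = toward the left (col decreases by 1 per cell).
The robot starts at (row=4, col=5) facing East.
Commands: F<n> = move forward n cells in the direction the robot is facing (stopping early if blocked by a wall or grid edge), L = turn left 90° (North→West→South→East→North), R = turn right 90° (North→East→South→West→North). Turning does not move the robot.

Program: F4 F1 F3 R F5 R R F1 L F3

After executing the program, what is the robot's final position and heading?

Answer: Final position: (row=8, col=2), facing West

Derivation:
Start: (row=4, col=5), facing East
  F4: move forward 0/4 (blocked), now at (row=4, col=5)
  F1: move forward 0/1 (blocked), now at (row=4, col=5)
  F3: move forward 0/3 (blocked), now at (row=4, col=5)
  R: turn right, now facing South
  F5: move forward 5, now at (row=9, col=5)
  R: turn right, now facing West
  R: turn right, now facing North
  F1: move forward 1, now at (row=8, col=5)
  L: turn left, now facing West
  F3: move forward 3, now at (row=8, col=2)
Final: (row=8, col=2), facing West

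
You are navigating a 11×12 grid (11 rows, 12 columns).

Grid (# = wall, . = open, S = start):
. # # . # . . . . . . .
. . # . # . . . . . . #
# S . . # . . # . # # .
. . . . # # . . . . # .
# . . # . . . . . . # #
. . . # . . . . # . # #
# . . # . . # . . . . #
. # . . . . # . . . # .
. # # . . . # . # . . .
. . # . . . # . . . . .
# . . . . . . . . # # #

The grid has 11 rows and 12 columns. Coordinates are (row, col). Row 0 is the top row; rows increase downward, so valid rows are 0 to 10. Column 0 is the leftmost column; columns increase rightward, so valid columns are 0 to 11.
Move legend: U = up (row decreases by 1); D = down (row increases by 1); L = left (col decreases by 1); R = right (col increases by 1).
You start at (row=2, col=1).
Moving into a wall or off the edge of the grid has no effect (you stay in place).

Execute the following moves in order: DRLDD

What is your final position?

Answer: Final position: (row=5, col=1)

Derivation:
Start: (row=2, col=1)
  D (down): (row=2, col=1) -> (row=3, col=1)
  R (right): (row=3, col=1) -> (row=3, col=2)
  L (left): (row=3, col=2) -> (row=3, col=1)
  D (down): (row=3, col=1) -> (row=4, col=1)
  D (down): (row=4, col=1) -> (row=5, col=1)
Final: (row=5, col=1)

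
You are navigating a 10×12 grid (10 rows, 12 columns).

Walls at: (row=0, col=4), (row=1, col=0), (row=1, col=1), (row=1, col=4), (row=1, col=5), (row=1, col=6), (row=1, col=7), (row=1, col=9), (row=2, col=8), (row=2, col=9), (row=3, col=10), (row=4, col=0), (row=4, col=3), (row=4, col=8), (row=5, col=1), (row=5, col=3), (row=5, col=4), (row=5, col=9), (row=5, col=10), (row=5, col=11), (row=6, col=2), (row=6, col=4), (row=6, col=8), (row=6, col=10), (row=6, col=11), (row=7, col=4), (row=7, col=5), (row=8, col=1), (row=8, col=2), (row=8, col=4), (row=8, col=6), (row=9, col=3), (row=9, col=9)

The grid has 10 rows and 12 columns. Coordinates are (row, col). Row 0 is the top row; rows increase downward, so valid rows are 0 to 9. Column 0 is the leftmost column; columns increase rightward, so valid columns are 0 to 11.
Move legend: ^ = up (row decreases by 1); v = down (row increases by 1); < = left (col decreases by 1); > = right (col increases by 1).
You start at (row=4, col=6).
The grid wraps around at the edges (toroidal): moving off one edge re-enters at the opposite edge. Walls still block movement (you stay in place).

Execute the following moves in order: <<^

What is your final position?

Start: (row=4, col=6)
  < (left): (row=4, col=6) -> (row=4, col=5)
  < (left): (row=4, col=5) -> (row=4, col=4)
  ^ (up): (row=4, col=4) -> (row=3, col=4)
Final: (row=3, col=4)

Answer: Final position: (row=3, col=4)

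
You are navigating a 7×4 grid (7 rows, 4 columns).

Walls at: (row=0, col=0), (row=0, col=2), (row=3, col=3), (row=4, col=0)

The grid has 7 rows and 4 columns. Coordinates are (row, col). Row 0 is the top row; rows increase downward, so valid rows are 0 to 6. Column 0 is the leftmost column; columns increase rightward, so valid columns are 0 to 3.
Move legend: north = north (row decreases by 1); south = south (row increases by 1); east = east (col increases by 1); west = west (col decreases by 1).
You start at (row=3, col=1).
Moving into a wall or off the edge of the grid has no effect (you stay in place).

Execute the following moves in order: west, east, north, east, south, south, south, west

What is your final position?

Answer: Final position: (row=5, col=1)

Derivation:
Start: (row=3, col=1)
  west (west): (row=3, col=1) -> (row=3, col=0)
  east (east): (row=3, col=0) -> (row=3, col=1)
  north (north): (row=3, col=1) -> (row=2, col=1)
  east (east): (row=2, col=1) -> (row=2, col=2)
  south (south): (row=2, col=2) -> (row=3, col=2)
  south (south): (row=3, col=2) -> (row=4, col=2)
  south (south): (row=4, col=2) -> (row=5, col=2)
  west (west): (row=5, col=2) -> (row=5, col=1)
Final: (row=5, col=1)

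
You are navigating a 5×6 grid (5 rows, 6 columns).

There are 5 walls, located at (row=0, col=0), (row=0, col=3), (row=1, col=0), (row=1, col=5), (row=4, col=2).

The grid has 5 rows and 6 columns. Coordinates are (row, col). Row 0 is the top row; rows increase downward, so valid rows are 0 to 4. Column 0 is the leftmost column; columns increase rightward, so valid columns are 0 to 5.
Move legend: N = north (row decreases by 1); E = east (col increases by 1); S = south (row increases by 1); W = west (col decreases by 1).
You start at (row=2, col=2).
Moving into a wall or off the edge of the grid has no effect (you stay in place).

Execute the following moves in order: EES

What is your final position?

Start: (row=2, col=2)
  E (east): (row=2, col=2) -> (row=2, col=3)
  E (east): (row=2, col=3) -> (row=2, col=4)
  S (south): (row=2, col=4) -> (row=3, col=4)
Final: (row=3, col=4)

Answer: Final position: (row=3, col=4)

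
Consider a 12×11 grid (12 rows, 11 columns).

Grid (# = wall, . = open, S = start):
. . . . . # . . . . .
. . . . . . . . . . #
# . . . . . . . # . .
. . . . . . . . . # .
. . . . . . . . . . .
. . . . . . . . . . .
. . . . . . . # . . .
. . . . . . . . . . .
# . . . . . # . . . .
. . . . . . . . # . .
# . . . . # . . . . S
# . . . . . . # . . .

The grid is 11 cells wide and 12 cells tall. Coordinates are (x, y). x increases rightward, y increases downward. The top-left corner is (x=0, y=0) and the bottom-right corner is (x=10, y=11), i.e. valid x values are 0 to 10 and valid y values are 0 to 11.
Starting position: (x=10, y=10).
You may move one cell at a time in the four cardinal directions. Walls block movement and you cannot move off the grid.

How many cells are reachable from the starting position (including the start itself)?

Answer: Reachable cells: 119

Derivation:
BFS flood-fill from (x=10, y=10):
  Distance 0: (x=10, y=10)
  Distance 1: (x=10, y=9), (x=9, y=10), (x=10, y=11)
  Distance 2: (x=10, y=8), (x=9, y=9), (x=8, y=10), (x=9, y=11)
  Distance 3: (x=10, y=7), (x=9, y=8), (x=7, y=10), (x=8, y=11)
  Distance 4: (x=10, y=6), (x=9, y=7), (x=8, y=8), (x=7, y=9), (x=6, y=10)
  Distance 5: (x=10, y=5), (x=9, y=6), (x=8, y=7), (x=7, y=8), (x=6, y=9), (x=6, y=11)
  Distance 6: (x=10, y=4), (x=9, y=5), (x=8, y=6), (x=7, y=7), (x=5, y=9), (x=5, y=11)
  Distance 7: (x=10, y=3), (x=9, y=4), (x=8, y=5), (x=6, y=7), (x=5, y=8), (x=4, y=9), (x=4, y=11)
  Distance 8: (x=10, y=2), (x=8, y=4), (x=7, y=5), (x=6, y=6), (x=5, y=7), (x=4, y=8), (x=3, y=9), (x=4, y=10), (x=3, y=11)
  Distance 9: (x=9, y=2), (x=8, y=3), (x=7, y=4), (x=6, y=5), (x=5, y=6), (x=4, y=7), (x=3, y=8), (x=2, y=9), (x=3, y=10), (x=2, y=11)
  Distance 10: (x=9, y=1), (x=7, y=3), (x=6, y=4), (x=5, y=5), (x=4, y=6), (x=3, y=7), (x=2, y=8), (x=1, y=9), (x=2, y=10), (x=1, y=11)
  Distance 11: (x=9, y=0), (x=8, y=1), (x=7, y=2), (x=6, y=3), (x=5, y=4), (x=4, y=5), (x=3, y=6), (x=2, y=7), (x=1, y=8), (x=0, y=9), (x=1, y=10)
  Distance 12: (x=8, y=0), (x=10, y=0), (x=7, y=1), (x=6, y=2), (x=5, y=3), (x=4, y=4), (x=3, y=5), (x=2, y=6), (x=1, y=7)
  Distance 13: (x=7, y=0), (x=6, y=1), (x=5, y=2), (x=4, y=3), (x=3, y=4), (x=2, y=5), (x=1, y=6), (x=0, y=7)
  Distance 14: (x=6, y=0), (x=5, y=1), (x=4, y=2), (x=3, y=3), (x=2, y=4), (x=1, y=5), (x=0, y=6)
  Distance 15: (x=4, y=1), (x=3, y=2), (x=2, y=3), (x=1, y=4), (x=0, y=5)
  Distance 16: (x=4, y=0), (x=3, y=1), (x=2, y=2), (x=1, y=3), (x=0, y=4)
  Distance 17: (x=3, y=0), (x=2, y=1), (x=1, y=2), (x=0, y=3)
  Distance 18: (x=2, y=0), (x=1, y=1)
  Distance 19: (x=1, y=0), (x=0, y=1)
  Distance 20: (x=0, y=0)
Total reachable: 119 (grid has 119 open cells total)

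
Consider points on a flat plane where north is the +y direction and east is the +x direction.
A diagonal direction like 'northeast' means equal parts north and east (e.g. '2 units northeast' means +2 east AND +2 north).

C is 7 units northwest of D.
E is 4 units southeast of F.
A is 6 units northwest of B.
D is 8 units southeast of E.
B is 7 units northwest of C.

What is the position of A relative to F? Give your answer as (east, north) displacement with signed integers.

Place F at the origin (east=0, north=0).
  E is 4 units southeast of F: delta (east=+4, north=-4); E at (east=4, north=-4).
  D is 8 units southeast of E: delta (east=+8, north=-8); D at (east=12, north=-12).
  C is 7 units northwest of D: delta (east=-7, north=+7); C at (east=5, north=-5).
  B is 7 units northwest of C: delta (east=-7, north=+7); B at (east=-2, north=2).
  A is 6 units northwest of B: delta (east=-6, north=+6); A at (east=-8, north=8).
Therefore A relative to F: (east=-8, north=8).

Answer: A is at (east=-8, north=8) relative to F.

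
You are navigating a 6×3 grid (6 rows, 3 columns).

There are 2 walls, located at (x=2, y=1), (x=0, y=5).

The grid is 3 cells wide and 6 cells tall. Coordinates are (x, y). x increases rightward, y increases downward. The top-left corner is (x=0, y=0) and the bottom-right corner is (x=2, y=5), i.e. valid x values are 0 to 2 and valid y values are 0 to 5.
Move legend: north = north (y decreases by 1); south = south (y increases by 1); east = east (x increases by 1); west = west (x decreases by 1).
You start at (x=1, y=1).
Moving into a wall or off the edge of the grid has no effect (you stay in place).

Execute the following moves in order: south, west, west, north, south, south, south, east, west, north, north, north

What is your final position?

Start: (x=1, y=1)
  south (south): (x=1, y=1) -> (x=1, y=2)
  west (west): (x=1, y=2) -> (x=0, y=2)
  west (west): blocked, stay at (x=0, y=2)
  north (north): (x=0, y=2) -> (x=0, y=1)
  south (south): (x=0, y=1) -> (x=0, y=2)
  south (south): (x=0, y=2) -> (x=0, y=3)
  south (south): (x=0, y=3) -> (x=0, y=4)
  east (east): (x=0, y=4) -> (x=1, y=4)
  west (west): (x=1, y=4) -> (x=0, y=4)
  north (north): (x=0, y=4) -> (x=0, y=3)
  north (north): (x=0, y=3) -> (x=0, y=2)
  north (north): (x=0, y=2) -> (x=0, y=1)
Final: (x=0, y=1)

Answer: Final position: (x=0, y=1)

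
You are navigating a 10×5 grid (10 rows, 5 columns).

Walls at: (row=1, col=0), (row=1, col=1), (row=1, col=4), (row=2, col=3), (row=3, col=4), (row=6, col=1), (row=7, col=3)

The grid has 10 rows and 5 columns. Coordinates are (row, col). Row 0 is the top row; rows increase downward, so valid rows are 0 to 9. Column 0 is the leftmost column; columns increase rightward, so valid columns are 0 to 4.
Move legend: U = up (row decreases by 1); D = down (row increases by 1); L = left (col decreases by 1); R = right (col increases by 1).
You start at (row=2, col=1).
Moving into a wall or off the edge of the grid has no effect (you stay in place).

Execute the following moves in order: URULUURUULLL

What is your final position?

Start: (row=2, col=1)
  U (up): blocked, stay at (row=2, col=1)
  R (right): (row=2, col=1) -> (row=2, col=2)
  U (up): (row=2, col=2) -> (row=1, col=2)
  L (left): blocked, stay at (row=1, col=2)
  U (up): (row=1, col=2) -> (row=0, col=2)
  U (up): blocked, stay at (row=0, col=2)
  R (right): (row=0, col=2) -> (row=0, col=3)
  U (up): blocked, stay at (row=0, col=3)
  U (up): blocked, stay at (row=0, col=3)
  L (left): (row=0, col=3) -> (row=0, col=2)
  L (left): (row=0, col=2) -> (row=0, col=1)
  L (left): (row=0, col=1) -> (row=0, col=0)
Final: (row=0, col=0)

Answer: Final position: (row=0, col=0)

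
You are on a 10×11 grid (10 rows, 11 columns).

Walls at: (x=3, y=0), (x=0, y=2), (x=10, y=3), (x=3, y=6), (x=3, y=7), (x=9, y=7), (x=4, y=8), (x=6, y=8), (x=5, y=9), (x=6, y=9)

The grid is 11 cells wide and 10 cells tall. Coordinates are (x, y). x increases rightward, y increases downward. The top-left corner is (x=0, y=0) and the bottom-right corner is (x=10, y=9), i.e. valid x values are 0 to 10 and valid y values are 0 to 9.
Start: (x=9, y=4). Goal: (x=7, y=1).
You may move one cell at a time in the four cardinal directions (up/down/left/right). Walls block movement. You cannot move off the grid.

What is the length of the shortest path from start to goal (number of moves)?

BFS from (x=9, y=4) until reaching (x=7, y=1):
  Distance 0: (x=9, y=4)
  Distance 1: (x=9, y=3), (x=8, y=4), (x=10, y=4), (x=9, y=5)
  Distance 2: (x=9, y=2), (x=8, y=3), (x=7, y=4), (x=8, y=5), (x=10, y=5), (x=9, y=6)
  Distance 3: (x=9, y=1), (x=8, y=2), (x=10, y=2), (x=7, y=3), (x=6, y=4), (x=7, y=5), (x=8, y=6), (x=10, y=6)
  Distance 4: (x=9, y=0), (x=8, y=1), (x=10, y=1), (x=7, y=2), (x=6, y=3), (x=5, y=4), (x=6, y=5), (x=7, y=6), (x=8, y=7), (x=10, y=7)
  Distance 5: (x=8, y=0), (x=10, y=0), (x=7, y=1), (x=6, y=2), (x=5, y=3), (x=4, y=4), (x=5, y=5), (x=6, y=6), (x=7, y=7), (x=8, y=8), (x=10, y=8)  <- goal reached here
One shortest path (5 moves): (x=9, y=4) -> (x=8, y=4) -> (x=7, y=4) -> (x=7, y=3) -> (x=7, y=2) -> (x=7, y=1)

Answer: Shortest path length: 5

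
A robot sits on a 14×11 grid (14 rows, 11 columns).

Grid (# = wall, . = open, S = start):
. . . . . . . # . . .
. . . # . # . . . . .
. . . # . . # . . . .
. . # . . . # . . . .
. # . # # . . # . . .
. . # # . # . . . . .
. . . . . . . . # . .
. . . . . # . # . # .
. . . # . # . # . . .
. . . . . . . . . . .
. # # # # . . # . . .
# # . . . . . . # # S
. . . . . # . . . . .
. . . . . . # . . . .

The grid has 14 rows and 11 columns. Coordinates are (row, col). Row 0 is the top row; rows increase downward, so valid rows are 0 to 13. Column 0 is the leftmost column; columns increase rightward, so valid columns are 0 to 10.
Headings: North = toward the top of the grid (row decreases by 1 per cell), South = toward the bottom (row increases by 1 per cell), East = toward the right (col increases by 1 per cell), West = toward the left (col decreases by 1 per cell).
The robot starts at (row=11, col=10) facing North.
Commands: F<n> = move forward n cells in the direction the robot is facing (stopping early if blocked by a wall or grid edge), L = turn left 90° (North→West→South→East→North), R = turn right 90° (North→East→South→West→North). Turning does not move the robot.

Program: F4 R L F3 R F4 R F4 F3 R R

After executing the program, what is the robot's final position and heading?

Start: (row=11, col=10), facing North
  F4: move forward 4, now at (row=7, col=10)
  R: turn right, now facing East
  L: turn left, now facing North
  F3: move forward 3, now at (row=4, col=10)
  R: turn right, now facing East
  F4: move forward 0/4 (blocked), now at (row=4, col=10)
  R: turn right, now facing South
  F4: move forward 4, now at (row=8, col=10)
  F3: move forward 3, now at (row=11, col=10)
  R: turn right, now facing West
  R: turn right, now facing North
Final: (row=11, col=10), facing North

Answer: Final position: (row=11, col=10), facing North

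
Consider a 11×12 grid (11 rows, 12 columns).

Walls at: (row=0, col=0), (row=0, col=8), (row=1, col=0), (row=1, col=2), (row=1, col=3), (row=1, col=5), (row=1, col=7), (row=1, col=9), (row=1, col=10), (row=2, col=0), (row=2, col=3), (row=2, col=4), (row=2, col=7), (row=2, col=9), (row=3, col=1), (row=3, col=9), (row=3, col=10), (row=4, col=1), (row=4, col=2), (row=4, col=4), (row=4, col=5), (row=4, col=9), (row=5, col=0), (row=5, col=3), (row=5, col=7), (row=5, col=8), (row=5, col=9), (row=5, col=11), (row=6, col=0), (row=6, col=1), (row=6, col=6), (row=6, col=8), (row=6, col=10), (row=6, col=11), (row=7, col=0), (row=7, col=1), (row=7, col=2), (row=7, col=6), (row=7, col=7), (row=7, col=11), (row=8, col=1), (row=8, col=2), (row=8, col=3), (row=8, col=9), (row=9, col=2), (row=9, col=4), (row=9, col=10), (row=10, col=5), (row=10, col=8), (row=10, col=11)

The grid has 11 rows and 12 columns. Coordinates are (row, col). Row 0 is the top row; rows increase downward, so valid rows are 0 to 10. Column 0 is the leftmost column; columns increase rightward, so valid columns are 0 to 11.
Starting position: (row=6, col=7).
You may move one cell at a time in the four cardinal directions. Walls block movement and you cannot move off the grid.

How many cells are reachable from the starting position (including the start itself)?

BFS flood-fill from (row=6, col=7):
  Distance 0: (row=6, col=7)
Total reachable: 1 (grid has 82 open cells total)

Answer: Reachable cells: 1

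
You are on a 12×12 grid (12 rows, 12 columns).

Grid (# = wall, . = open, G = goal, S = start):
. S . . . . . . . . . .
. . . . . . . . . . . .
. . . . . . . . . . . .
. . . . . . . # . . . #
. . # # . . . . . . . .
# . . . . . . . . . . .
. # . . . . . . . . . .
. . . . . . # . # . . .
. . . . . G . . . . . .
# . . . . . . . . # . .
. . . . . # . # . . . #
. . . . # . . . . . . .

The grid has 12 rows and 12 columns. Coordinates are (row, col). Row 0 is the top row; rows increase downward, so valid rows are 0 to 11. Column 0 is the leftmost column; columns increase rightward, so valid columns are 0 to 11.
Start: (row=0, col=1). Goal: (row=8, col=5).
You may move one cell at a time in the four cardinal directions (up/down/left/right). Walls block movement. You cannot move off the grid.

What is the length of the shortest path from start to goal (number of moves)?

Answer: Shortest path length: 12

Derivation:
BFS from (row=0, col=1) until reaching (row=8, col=5):
  Distance 0: (row=0, col=1)
  Distance 1: (row=0, col=0), (row=0, col=2), (row=1, col=1)
  Distance 2: (row=0, col=3), (row=1, col=0), (row=1, col=2), (row=2, col=1)
  Distance 3: (row=0, col=4), (row=1, col=3), (row=2, col=0), (row=2, col=2), (row=3, col=1)
  Distance 4: (row=0, col=5), (row=1, col=4), (row=2, col=3), (row=3, col=0), (row=3, col=2), (row=4, col=1)
  Distance 5: (row=0, col=6), (row=1, col=5), (row=2, col=4), (row=3, col=3), (row=4, col=0), (row=5, col=1)
  Distance 6: (row=0, col=7), (row=1, col=6), (row=2, col=5), (row=3, col=4), (row=5, col=2)
  Distance 7: (row=0, col=8), (row=1, col=7), (row=2, col=6), (row=3, col=5), (row=4, col=4), (row=5, col=3), (row=6, col=2)
  Distance 8: (row=0, col=9), (row=1, col=8), (row=2, col=7), (row=3, col=6), (row=4, col=5), (row=5, col=4), (row=6, col=3), (row=7, col=2)
  Distance 9: (row=0, col=10), (row=1, col=9), (row=2, col=8), (row=4, col=6), (row=5, col=5), (row=6, col=4), (row=7, col=1), (row=7, col=3), (row=8, col=2)
  Distance 10: (row=0, col=11), (row=1, col=10), (row=2, col=9), (row=3, col=8), (row=4, col=7), (row=5, col=6), (row=6, col=5), (row=7, col=0), (row=7, col=4), (row=8, col=1), (row=8, col=3), (row=9, col=2)
  Distance 11: (row=1, col=11), (row=2, col=10), (row=3, col=9), (row=4, col=8), (row=5, col=7), (row=6, col=0), (row=6, col=6), (row=7, col=5), (row=8, col=0), (row=8, col=4), (row=9, col=1), (row=9, col=3), (row=10, col=2)
  Distance 12: (row=2, col=11), (row=3, col=10), (row=4, col=9), (row=5, col=8), (row=6, col=7), (row=8, col=5), (row=9, col=4), (row=10, col=1), (row=10, col=3), (row=11, col=2)  <- goal reached here
One shortest path (12 moves): (row=0, col=1) -> (row=0, col=2) -> (row=0, col=3) -> (row=0, col=4) -> (row=0, col=5) -> (row=1, col=5) -> (row=2, col=5) -> (row=3, col=5) -> (row=4, col=5) -> (row=5, col=5) -> (row=6, col=5) -> (row=7, col=5) -> (row=8, col=5)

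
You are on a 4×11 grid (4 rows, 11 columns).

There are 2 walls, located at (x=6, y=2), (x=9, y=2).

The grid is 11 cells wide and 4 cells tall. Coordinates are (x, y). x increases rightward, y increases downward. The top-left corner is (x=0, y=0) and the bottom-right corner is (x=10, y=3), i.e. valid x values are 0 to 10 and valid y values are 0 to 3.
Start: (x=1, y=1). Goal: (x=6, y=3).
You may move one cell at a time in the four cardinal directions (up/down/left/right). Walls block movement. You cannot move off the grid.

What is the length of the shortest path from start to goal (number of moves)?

Answer: Shortest path length: 7

Derivation:
BFS from (x=1, y=1) until reaching (x=6, y=3):
  Distance 0: (x=1, y=1)
  Distance 1: (x=1, y=0), (x=0, y=1), (x=2, y=1), (x=1, y=2)
  Distance 2: (x=0, y=0), (x=2, y=0), (x=3, y=1), (x=0, y=2), (x=2, y=2), (x=1, y=3)
  Distance 3: (x=3, y=0), (x=4, y=1), (x=3, y=2), (x=0, y=3), (x=2, y=3)
  Distance 4: (x=4, y=0), (x=5, y=1), (x=4, y=2), (x=3, y=3)
  Distance 5: (x=5, y=0), (x=6, y=1), (x=5, y=2), (x=4, y=3)
  Distance 6: (x=6, y=0), (x=7, y=1), (x=5, y=3)
  Distance 7: (x=7, y=0), (x=8, y=1), (x=7, y=2), (x=6, y=3)  <- goal reached here
One shortest path (7 moves): (x=1, y=1) -> (x=2, y=1) -> (x=3, y=1) -> (x=4, y=1) -> (x=5, y=1) -> (x=5, y=2) -> (x=5, y=3) -> (x=6, y=3)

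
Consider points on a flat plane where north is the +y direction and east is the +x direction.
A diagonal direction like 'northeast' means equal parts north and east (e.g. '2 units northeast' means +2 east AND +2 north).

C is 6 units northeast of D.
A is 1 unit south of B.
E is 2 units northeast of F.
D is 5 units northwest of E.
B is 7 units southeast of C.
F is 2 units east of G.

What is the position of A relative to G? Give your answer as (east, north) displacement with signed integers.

Place G at the origin (east=0, north=0).
  F is 2 units east of G: delta (east=+2, north=+0); F at (east=2, north=0).
  E is 2 units northeast of F: delta (east=+2, north=+2); E at (east=4, north=2).
  D is 5 units northwest of E: delta (east=-5, north=+5); D at (east=-1, north=7).
  C is 6 units northeast of D: delta (east=+6, north=+6); C at (east=5, north=13).
  B is 7 units southeast of C: delta (east=+7, north=-7); B at (east=12, north=6).
  A is 1 unit south of B: delta (east=+0, north=-1); A at (east=12, north=5).
Therefore A relative to G: (east=12, north=5).

Answer: A is at (east=12, north=5) relative to G.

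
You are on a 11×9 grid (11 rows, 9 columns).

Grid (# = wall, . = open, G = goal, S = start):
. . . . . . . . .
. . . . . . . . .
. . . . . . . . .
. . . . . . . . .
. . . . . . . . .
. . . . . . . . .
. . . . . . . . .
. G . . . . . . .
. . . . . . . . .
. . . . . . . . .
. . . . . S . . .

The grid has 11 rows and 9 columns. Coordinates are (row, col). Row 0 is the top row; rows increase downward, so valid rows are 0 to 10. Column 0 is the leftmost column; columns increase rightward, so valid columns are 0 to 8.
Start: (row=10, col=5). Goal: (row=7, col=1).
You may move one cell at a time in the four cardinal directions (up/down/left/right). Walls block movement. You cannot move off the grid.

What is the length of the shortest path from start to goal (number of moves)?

BFS from (row=10, col=5) until reaching (row=7, col=1):
  Distance 0: (row=10, col=5)
  Distance 1: (row=9, col=5), (row=10, col=4), (row=10, col=6)
  Distance 2: (row=8, col=5), (row=9, col=4), (row=9, col=6), (row=10, col=3), (row=10, col=7)
  Distance 3: (row=7, col=5), (row=8, col=4), (row=8, col=6), (row=9, col=3), (row=9, col=7), (row=10, col=2), (row=10, col=8)
  Distance 4: (row=6, col=5), (row=7, col=4), (row=7, col=6), (row=8, col=3), (row=8, col=7), (row=9, col=2), (row=9, col=8), (row=10, col=1)
  Distance 5: (row=5, col=5), (row=6, col=4), (row=6, col=6), (row=7, col=3), (row=7, col=7), (row=8, col=2), (row=8, col=8), (row=9, col=1), (row=10, col=0)
  Distance 6: (row=4, col=5), (row=5, col=4), (row=5, col=6), (row=6, col=3), (row=6, col=7), (row=7, col=2), (row=7, col=8), (row=8, col=1), (row=9, col=0)
  Distance 7: (row=3, col=5), (row=4, col=4), (row=4, col=6), (row=5, col=3), (row=5, col=7), (row=6, col=2), (row=6, col=8), (row=7, col=1), (row=8, col=0)  <- goal reached here
One shortest path (7 moves): (row=10, col=5) -> (row=10, col=4) -> (row=10, col=3) -> (row=10, col=2) -> (row=10, col=1) -> (row=9, col=1) -> (row=8, col=1) -> (row=7, col=1)

Answer: Shortest path length: 7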